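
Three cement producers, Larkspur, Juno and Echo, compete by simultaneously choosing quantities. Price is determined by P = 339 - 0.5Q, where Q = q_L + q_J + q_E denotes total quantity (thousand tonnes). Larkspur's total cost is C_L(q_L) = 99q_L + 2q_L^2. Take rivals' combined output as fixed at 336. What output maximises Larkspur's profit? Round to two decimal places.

With rivals' combined output fixed at 336, Larkspur's profit is π_L = (339 - (1/2)·336 - (1/2)q_L)q_L - (99q_L + 2q_L²) = (171 - (1/2)q_L)q_L - (99q_L + 2q_L²).
∂π_L/∂q_L = 72 - 5q_L = 0, so q_L = 72/5.

14.40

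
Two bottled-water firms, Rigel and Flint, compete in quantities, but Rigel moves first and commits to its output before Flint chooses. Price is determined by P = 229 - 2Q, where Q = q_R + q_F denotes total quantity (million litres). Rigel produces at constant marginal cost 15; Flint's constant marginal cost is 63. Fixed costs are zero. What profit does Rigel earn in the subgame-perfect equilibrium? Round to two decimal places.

4290.25

The follower Flint best-responds to any q_R: π_F = (229 - 2Q)q_F - 63q_F.
Setting the follower's marginal profit to zero, 166 - 2q_R - 4q_F = 0, i.e. q_F = (166 - 2q_R)/4.
The leader anticipates this reaction. Substituting into P = 229 - 2Q gives P = 146 - q_R, so π_R = (146 - q_R)q_R - 15q_R.
Maximising: ∂π_R/∂q_R = 131 - 2q_R = 0, giving q_R = 131/2.
Then q_F = (166 - 2·(131/2))/4 = 35/4.
Price P = 229 - 2·(297/4) = 161/2.
Rigel's profit: (161/2 - 15)·(131/2) = 4290.2500.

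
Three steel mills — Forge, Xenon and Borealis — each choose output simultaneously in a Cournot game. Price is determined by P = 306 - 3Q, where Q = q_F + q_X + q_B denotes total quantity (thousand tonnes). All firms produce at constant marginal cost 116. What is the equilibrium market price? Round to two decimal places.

A representative firm's profit is π_i = q_i(306 - 3Q) - 116q_i.
Setting ∂π_i/∂q_i = 0 with rivals' quantities fixed: 190 - 6q_i - 3·Σ_{j≠i} q_j = 0.
With identical firms every q_j equals q_i, so Σ_{j≠i} q_j = 2q_i and 190 = 12q_i, giving q_i = 95/6.
Total output Q = 95/2, so price P = 306 - 3·(95/2) = 327/2.

163.50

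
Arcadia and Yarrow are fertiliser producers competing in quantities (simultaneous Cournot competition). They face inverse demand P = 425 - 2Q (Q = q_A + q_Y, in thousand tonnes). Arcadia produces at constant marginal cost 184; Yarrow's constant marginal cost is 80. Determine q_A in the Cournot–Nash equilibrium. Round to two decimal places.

Arcadia's profit: π_A = (425 - 2Q)q_A - (184q_A). Setting ∂π_A/∂q_A = 0: 241 - 4q_A - 2(q_Y) = 0.
Yarrow's profit: π_Y = (425 - 2Q)q_Y - (80q_Y). Setting ∂π_Y/∂q_Y = 0: 345 - 4q_Y - 2(q_A) = 0.
Best responses: q_A = (241 - 2q_Y)/4, q_Y = (345 - 2q_A)/4.
Substituting one into the other gives q_A = 137/6 and q_Y = 449/6.

22.83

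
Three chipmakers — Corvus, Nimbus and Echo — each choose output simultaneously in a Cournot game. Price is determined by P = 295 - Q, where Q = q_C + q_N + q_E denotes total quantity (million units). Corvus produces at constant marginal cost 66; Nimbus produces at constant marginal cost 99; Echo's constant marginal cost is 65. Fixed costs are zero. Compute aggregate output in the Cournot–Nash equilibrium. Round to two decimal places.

Corvus's profit: π_C = (295 - Q)q_C - (66q_C). Setting ∂π_C/∂q_C = 0: 229 - 2q_C - (q_N + q_E) = 0.
Nimbus's profit: π_N = (295 - Q)q_N - (99q_N). Setting ∂π_N/∂q_N = 0: 196 - 2q_N - (q_C + q_E) = 0.
Echo's profit: π_E = (295 - Q)q_E - (65q_E). Setting ∂π_E/∂q_E = 0: 230 - 2q_E - (q_C + q_N) = 0.
Summing all 3 equations gives 655 − 4Q = 0, hence Q = 655/4.
Back-substituting: q_C = (229 − 655/4) = 261/4, q_N = (196 − 655/4) = 129/4, q_E = (230 − 655/4) = 265/4.
Total output Q = 261/4 + 129/4 + 265/4 = 655/4.

163.75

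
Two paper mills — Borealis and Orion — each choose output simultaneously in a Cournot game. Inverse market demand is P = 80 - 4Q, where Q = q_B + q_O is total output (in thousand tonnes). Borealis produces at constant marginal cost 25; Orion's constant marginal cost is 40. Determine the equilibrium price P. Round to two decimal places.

48.33

Borealis's profit: π_B = (80 - 4Q)q_B - (25q_B). Setting ∂π_B/∂q_B = 0: 55 - 8q_B - 4(q_O) = 0.
Orion's profit: π_O = (80 - 4Q)q_O - (40q_O). Setting ∂π_O/∂q_O = 0: 40 - 8q_O - 4(q_B) = 0.
Rearranging gives the reaction functions q_B = (55 - 4q_O)/8 and q_O = (40 - 4q_B)/8.
Solving the pair: q_B = 35/6, q_O = 25/12.
Total output Q = 95/12, so price P = 80 - 4·(95/12) = 145/3.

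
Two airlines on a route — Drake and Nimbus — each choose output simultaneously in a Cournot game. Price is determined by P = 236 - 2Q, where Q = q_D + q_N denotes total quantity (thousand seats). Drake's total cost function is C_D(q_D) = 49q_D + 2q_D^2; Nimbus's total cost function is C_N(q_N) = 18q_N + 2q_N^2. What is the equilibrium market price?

Drake's profit: π_D = (236 - 2Q)q_D - (49q_D + 2q_D²). Setting ∂π_D/∂q_D = 0: 187 - 8q_D - 2(q_N) = 0.
Nimbus's profit: π_N = (236 - 2Q)q_N - (18q_N + 2q_N²). Setting ∂π_N/∂q_N = 0: 218 - 8q_N - 2(q_D) = 0.
Best responses: q_D = (187 - 2q_N)/8, q_N = (218 - 2q_D)/8.
Solving the pair: q_D = 53/3, q_N = 137/6.
Total output Q = 81/2, so price P = 236 - 2·(81/2) = 155.

155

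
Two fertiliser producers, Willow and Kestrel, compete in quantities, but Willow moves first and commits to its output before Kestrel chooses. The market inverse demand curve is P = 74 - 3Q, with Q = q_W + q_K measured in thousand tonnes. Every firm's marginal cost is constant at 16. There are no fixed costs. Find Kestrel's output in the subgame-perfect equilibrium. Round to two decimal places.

The follower Kestrel best-responds to any q_W: π_K = (74 - 3Q)q_K - 16q_K.
Follower FOC: 58 - 3q_W - 6q_K = 0, so q_K(q_W) = (58 - 3q_W)/6.
The leader anticipates this reaction. Substituting into P = 74 - 3Q gives P = 45 - (3/2)q_W, so π_W = (45 - (3/2)q_W)q_W - 16q_W.
The leader's first-order condition 29 - 3q_W = 0 yields q_W = 29/3.
Then q_K = (58 - 3·(29/3))/6 = 29/6.

4.83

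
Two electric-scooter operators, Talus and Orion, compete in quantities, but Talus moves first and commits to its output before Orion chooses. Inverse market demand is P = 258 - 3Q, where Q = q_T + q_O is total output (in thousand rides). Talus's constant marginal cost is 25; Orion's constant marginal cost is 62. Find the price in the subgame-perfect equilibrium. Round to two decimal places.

92.50

Solve by backward induction. Given q_T, the follower Orion maximises π_O = (258 - 3q_T - 3q_O)q_O - 62q_O.
∂π_O/∂q_O = 196 - 3q_T - 6q_O = 0 gives the reaction function q_O = (196 - 3q_T)/6.
Talus substitutes q_O(q_T) into its own profit: π_T = q_T(258 - 3q_T - (196 - 3q_T)/2) - 25q_T = (160 - (3/2)q_T)q_T - 25q_T.
Leader FOC: 135 - 3q_T = 0, so q_T = 45.
Then q_O = (196 - 3·45)/6 = 61/6.
Total output Q = 331/6, so price P = 258 - 3·(331/6) = 185/2.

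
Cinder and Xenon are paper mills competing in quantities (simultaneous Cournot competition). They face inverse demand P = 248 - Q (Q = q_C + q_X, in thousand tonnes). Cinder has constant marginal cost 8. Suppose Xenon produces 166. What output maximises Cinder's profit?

37

With the rival's output fixed at 166, Cinder's profit is π_C = (248 - 166 - q_C)q_C - (8q_C) = (82 - q_C)q_C - (8q_C).
∂π_C/∂q_C = 74 - 2q_C = 0, so q_C = 37.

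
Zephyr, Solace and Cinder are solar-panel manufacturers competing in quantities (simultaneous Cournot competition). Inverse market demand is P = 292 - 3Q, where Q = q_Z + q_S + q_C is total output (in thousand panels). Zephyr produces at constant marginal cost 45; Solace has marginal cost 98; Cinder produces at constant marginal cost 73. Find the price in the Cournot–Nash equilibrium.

Zephyr's profit: π_Z = (292 - 3Q)q_Z - (45q_Z). Setting ∂π_Z/∂q_Z = 0: 247 - 6q_Z - 3(q_S + q_C) = 0.
Solace's profit: π_S = (292 - 3Q)q_S - (98q_S). Setting ∂π_S/∂q_S = 0: 194 - 6q_S - 3(q_Z + q_C) = 0.
Cinder's profit: π_C = (292 - 3Q)q_C - (73q_C). Setting ∂π_C/∂q_C = 0: 219 - 6q_C - 3(q_Z + q_S) = 0.
Adding the 3 conditions: 660 − 6Q − 6Q = 0, i.e. Q = 55.
Back-substituting: q_Z = (247 − 165)/3 = 82/3, q_S = (194 − 165)/3 = 29/3, q_C = (219 − 165)/3 = 18.
Total output Q = 55, so price P = 292 - 3·55 = 127.

127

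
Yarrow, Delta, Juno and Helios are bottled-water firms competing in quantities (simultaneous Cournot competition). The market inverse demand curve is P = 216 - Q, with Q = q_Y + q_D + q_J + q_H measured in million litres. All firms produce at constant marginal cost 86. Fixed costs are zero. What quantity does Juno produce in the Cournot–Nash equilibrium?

Each firm earns π_i = (216 - Q)q_i - 86q_i.
First-order condition (treating rivals' output as given): 130 - 2q_i - Σ_{j≠i} q_j = 0.
With identical firms every q_j equals q_i, so Σ_{j≠i} q_j = 3q_i and 130 = 5q_i, giving q_i = 26.

26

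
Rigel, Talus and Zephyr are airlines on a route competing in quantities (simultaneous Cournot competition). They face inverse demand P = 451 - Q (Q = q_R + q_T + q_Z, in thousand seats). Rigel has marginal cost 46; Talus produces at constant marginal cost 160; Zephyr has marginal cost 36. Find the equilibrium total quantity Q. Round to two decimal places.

Rigel's profit: π_R = (451 - Q)q_R - (46q_R). Setting ∂π_R/∂q_R = 0: 405 - 2q_R - (q_T + q_Z) = 0.
Talus's profit: π_T = (451 - Q)q_T - (160q_T). Setting ∂π_T/∂q_T = 0: 291 - 2q_T - (q_R + q_Z) = 0.
Zephyr's profit: π_Z = (451 - Q)q_Z - (36q_Z). Setting ∂π_Z/∂q_Z = 0: 415 - 2q_Z - (q_R + q_T) = 0.
Adding the 3 first-order conditions: 1111 − 4Q = 0, so Q = 1111/4.
Back-substituting: q_R = (405 − 1111/4) = 509/4, q_T = (291 − 1111/4) = 53/4, q_Z = (415 − 1111/4) = 549/4.
Total output Q = 509/4 + 53/4 + 549/4 = 1111/4.

277.75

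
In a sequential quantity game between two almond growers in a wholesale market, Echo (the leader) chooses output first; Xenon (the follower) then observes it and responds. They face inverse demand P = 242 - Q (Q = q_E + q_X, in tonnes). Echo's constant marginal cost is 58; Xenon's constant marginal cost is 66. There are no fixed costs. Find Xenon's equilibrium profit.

1600

The follower Xenon best-responds to any q_E: π_X = (242 - Q)q_X - 66q_X.
Follower FOC: 176 - q_E - 2q_X = 0, so q_X(q_E) = (176 - q_E)/2.
Echo substitutes q_X(q_E) into its own profit: π_E = q_E(242 - q_E - (176 - q_E)/2) - 58q_E = (154 - (1/2)q_E)q_E - 58q_E.
Leader FOC: 96 - q_E = 0, so q_E = 96.
Then q_X = (176 - 96)/2 = 40.
Price P = 242 - 136 = 106.
Xenon's profit: (106 - 66)·40 = 1600.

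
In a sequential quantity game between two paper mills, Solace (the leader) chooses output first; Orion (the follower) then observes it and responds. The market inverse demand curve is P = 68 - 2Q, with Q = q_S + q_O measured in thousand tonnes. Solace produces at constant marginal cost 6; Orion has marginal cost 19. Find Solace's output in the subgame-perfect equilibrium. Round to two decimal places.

The follower Orion best-responds to any q_S: π_O = (68 - 2Q)q_O - 19q_O.
∂π_O/∂q_O = 49 - 2q_S - 4q_O = 0 gives the reaction function q_O = (49 - 2q_S)/4.
The leader anticipates this reaction. Substituting into P = 68 - 2Q gives P = 87/2 - q_S, so π_S = (87/2 - q_S)q_S - 6q_S.
Leader FOC: 75/2 - 2q_S = 0, so q_S = 75/4.
Then q_O = (49 - 2·(75/4))/4 = 23/8.

18.75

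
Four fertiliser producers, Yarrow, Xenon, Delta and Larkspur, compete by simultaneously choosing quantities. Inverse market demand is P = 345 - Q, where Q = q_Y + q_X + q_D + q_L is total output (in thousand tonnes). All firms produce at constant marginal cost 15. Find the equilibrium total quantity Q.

264

A representative firm's profit is π_i = q_i(345 - Q) - 15q_i.
Setting ∂π_i/∂q_i = 0 with rivals' quantities fixed: 330 - 2q_i - Σ_{j≠i} q_j = 0.
By symmetry each firm produces the same amount; substituting Σ_{j≠i} q_j = 3q_i yields q_i = 330/5 = 66.
Total output Q = 66 + 66 + 66 + 66 = 264.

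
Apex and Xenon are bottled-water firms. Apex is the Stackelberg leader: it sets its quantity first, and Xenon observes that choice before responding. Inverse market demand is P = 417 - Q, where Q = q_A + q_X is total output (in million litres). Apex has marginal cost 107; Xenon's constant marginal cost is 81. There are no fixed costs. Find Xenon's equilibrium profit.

Solve by backward induction. Given q_A, the follower Xenon maximises π_X = (417 - q_A - q_X)q_X - 81q_X.
∂π_X/∂q_X = 336 - q_A - 2q_X = 0 gives the reaction function q_X = (336 - q_A)/2.
Apex substitutes q_X(q_A) into its own profit: π_A = q_A(417 - q_A - (336 - q_A)/2) - 107q_A = (249 - (1/2)q_A)q_A - 107q_A.
Leader FOC: 142 - q_A = 0, so q_A = 142.
Then q_X = (336 - 142)/2 = 97.
Price P = 417 - 239 = 178.
Xenon's profit: (178 - 81)·97 = 9409.

9409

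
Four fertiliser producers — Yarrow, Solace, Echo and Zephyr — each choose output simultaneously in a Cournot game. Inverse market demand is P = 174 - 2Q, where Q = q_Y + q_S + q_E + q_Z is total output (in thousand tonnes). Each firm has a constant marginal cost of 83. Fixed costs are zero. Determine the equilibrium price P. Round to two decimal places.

Each firm earns π_i = (174 - 2Q)q_i - 83q_i.
Setting ∂π_i/∂q_i = 0 with rivals' quantities fixed: 91 - 4q_i - 2·Σ_{j≠i} q_j = 0.
With identical firms every q_j equals q_i, so Σ_{j≠i} q_j = 3q_i and 91 = 10q_i, giving q_i = 91/10.
Total output Q = 182/5, so price P = 174 - 2·(182/5) = 506/5.

101.20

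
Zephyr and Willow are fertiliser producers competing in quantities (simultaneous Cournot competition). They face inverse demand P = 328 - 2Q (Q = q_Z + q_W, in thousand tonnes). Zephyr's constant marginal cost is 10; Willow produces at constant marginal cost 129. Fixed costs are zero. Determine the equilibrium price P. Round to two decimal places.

Zephyr's profit: π_Z = (328 - 2Q)q_Z - (10q_Z). Setting ∂π_Z/∂q_Z = 0: 318 - 4q_Z - 2(q_W) = 0.
Willow's first-order condition: 199 - 4q_W - 2(q_Z) = 0.
So q_Z = (318 - 2q_W)/4 and q_W = (199 - 2q_Z)/4.
Substituting one into the other gives q_Z = 437/6 and q_W = 40/3.
Total output Q = 517/6, so price P = 328 - 2·(517/6) = 467/3.

155.67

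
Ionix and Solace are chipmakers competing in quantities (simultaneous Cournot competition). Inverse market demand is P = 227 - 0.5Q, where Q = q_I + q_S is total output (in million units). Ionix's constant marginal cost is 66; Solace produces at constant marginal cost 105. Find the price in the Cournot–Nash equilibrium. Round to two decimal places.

132.67

Ionix's profit: π_I = (227 - 0.5Q)q_I - (66q_I). Setting ∂π_I/∂q_I = 0: 161 - q_I - (1/2)(q_S) = 0.
Solace's first-order condition: 122 - q_S - (1/2)(q_I) = 0.
So q_I = (161 - (1/2)q_S) and q_S = (122 - (1/2)q_I).
Solving the pair: q_I = 400/3, q_S = 166/3.
Total output Q = 566/3, so price P = 227 - (1/2)·(566/3) = 398/3.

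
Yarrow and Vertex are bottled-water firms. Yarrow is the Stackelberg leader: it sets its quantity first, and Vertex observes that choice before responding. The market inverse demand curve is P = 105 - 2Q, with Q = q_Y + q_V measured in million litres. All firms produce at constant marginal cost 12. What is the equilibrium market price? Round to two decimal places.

35.25

Solve by backward induction. Given q_Y, the follower Vertex maximises π_V = (105 - 2q_Y - 2q_V)q_V - 12q_V.
Follower FOC: 93 - 2q_Y - 4q_V = 0, so q_V(q_Y) = (93 - 2q_Y)/4.
Yarrow substitutes q_V(q_Y) into its own profit: π_Y = q_Y(105 - 2q_Y - (93 - 2q_Y)/2) - 12q_Y = (117/2 - q_Y)q_Y - 12q_Y.
The leader's first-order condition 93/2 - 2q_Y = 0 yields q_Y = 93/4.
Then q_V = (93 - 2·(93/4))/4 = 93/8.
Total output Q = 279/8, so price P = 105 - 2·(279/8) = 141/4.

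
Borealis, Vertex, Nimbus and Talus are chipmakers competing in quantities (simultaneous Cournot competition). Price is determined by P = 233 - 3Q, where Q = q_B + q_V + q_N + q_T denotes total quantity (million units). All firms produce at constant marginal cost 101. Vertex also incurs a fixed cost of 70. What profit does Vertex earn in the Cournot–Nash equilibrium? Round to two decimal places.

Each firm earns π_i = (233 - 3Q)q_i - 101q_i.
First-order condition (treating rivals' output as given): 132 - 6q_i - 3·Σ_{j≠i} q_j = 0.
By symmetry each firm produces the same amount; substituting Σ_{j≠i} q_j = 3q_i yields q_i = 132/15 = 44/5.
Price P = 233 - 3·(176/5) = 637/5.
Vertex's profit: (637/5 - 101)·(44/5) - 70 = 162.3200.

162.32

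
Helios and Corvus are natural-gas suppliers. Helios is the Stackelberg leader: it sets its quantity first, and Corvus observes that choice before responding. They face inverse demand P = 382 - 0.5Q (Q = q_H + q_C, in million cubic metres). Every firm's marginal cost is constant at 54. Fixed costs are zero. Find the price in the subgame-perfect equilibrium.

136

Solve by backward induction. Given q_H, the follower Corvus maximises π_C = (382 - (1/2)q_H - (1/2)q_C)q_C - 54q_C.
∂π_C/∂q_C = 328 - (1/2)q_H - q_C = 0 gives the reaction function q_C = (328 - (1/2)q_H).
The leader anticipates this reaction. Substituting into P = 382 - 0.5Q gives P = 218 - (1/4)q_H, so π_H = (218 - (1/4)q_H)q_H - 54q_H.
The leader's first-order condition 164 - (1/2)q_H = 0 yields q_H = 328.
Then q_C = (328 - (1/2)·328) = 164.
Total output Q = 492, so price P = 382 - (1/2)·492 = 136.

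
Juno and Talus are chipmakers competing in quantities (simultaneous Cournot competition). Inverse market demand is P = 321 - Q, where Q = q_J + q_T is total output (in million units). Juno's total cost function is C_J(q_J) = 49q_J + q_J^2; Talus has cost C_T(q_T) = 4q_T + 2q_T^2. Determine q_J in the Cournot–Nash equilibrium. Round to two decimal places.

Juno's profit: π_J = (321 - Q)q_J - (49q_J + q_J²). Setting ∂π_J/∂q_J = 0: 272 - 4q_J - (q_T) = 0.
Talus's profit: π_T = (321 - Q)q_T - (4q_T + 2q_T²). Setting ∂π_T/∂q_T = 0: 317 - 6q_T - (q_J) = 0.
Best responses: q_J = (272 - q_T)/4, q_T = (317 - q_J)/6.
Solving the pair: q_J = 1315/23, q_T = 996/23.

57.17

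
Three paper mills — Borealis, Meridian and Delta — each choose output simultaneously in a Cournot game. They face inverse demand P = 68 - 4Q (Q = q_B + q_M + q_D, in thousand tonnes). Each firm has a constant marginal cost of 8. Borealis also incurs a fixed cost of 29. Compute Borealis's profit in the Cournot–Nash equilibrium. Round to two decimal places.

27.25

Each firm earns π_i = (68 - 4Q)q_i - 8q_i.
First-order condition (treating rivals' output as given): 60 - 8q_i - 4·Σ_{j≠i} q_j = 0.
With identical firms every q_j equals q_i, so Σ_{j≠i} q_j = 2q_i and 60 = 16q_i, giving q_i = 15/4.
Price P = 68 - 4·(45/4) = 23.
Borealis's profit: (23 - 8)·(15/4) - 29 = 109/4.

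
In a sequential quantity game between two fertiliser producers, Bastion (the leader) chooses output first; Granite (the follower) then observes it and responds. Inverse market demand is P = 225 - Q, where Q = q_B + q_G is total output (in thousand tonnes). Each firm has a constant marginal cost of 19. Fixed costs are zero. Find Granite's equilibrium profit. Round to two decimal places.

2652.25

The follower Granite best-responds to any q_B: π_G = (225 - Q)q_G - 19q_G.
Setting the follower's marginal profit to zero, 206 - q_B - 2q_G = 0, i.e. q_G = (206 - q_B)/2.
The leader anticipates this reaction. Substituting into P = 225 - Q gives P = 122 - (1/2)q_B, so π_B = (122 - (1/2)q_B)q_B - 19q_B.
The leader's first-order condition 103 - q_B = 0 yields q_B = 103.
Then q_G = (206 - 103)/2 = 103/2.
Price P = 225 - 309/2 = 141/2.
Granite's profit: (141/2 - 19)·(103/2) = 2652.2500.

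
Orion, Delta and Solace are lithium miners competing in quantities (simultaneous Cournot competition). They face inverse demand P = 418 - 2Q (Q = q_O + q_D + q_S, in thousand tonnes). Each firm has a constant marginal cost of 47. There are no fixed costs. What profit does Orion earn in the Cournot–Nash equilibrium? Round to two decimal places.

Each firm earns π_i = (418 - 2Q)q_i - 47q_i.
Setting ∂π_i/∂q_i = 0 with rivals' quantities fixed: 371 - 4q_i - 2·Σ_{j≠i} q_j = 0.
By symmetry each firm produces the same amount; substituting Σ_{j≠i} q_j = 2q_i yields q_i = 371/8.
Price P = 418 - 2·(1113/8) = 559/4.
Orion's profit: (559/4 - 47)·(371/8) = 4301.2813.

4301.28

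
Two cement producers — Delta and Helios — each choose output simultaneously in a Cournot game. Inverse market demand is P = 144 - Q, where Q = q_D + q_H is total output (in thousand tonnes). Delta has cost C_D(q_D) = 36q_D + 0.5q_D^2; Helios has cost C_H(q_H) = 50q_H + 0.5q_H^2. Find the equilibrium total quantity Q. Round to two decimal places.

50.50

Delta's profit: π_D = (144 - Q)q_D - (36q_D + (1/2)q_D²). Setting ∂π_D/∂q_D = 0: 108 - 3q_D - (q_H) = 0.
Helios's first-order condition: 94 - 3q_H - (q_D) = 0.
Best responses: q_D = (108 - q_H)/3, q_H = (94 - q_D)/3.
Solving the pair: q_D = 115/4, q_H = 87/4.
Total output Q = 115/4 + 87/4 = 101/2.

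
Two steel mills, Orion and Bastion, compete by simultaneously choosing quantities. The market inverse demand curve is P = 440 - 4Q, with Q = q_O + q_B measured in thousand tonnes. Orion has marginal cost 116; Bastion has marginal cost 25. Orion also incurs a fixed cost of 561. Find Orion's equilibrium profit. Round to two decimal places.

Orion's profit: π_O = (440 - 4Q)q_O - (116q_O). Setting ∂π_O/∂q_O = 0: 324 - 8q_O - 4(q_B) = 0.
Bastion's first-order condition: 415 - 8q_B - 4(q_O) = 0.
Rearranging gives the reaction functions q_O = (324 - 4q_B)/8 and q_B = (415 - 4q_O)/8.
Solving the pair: q_O = 233/12, q_B = 253/6.
Price P = 440 - 4·(739/12) = 581/3.
Orion's profit: (581/3 - 116)·(233/12) - 561 = 947.0278.

947.03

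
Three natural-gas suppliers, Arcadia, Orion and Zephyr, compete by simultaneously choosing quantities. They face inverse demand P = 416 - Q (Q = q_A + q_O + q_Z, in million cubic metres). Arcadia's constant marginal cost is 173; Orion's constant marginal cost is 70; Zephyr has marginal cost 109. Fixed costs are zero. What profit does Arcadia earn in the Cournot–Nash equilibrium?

361

Arcadia's profit: π_A = (416 - Q)q_A - (173q_A). Setting ∂π_A/∂q_A = 0: 243 - 2q_A - (q_O + q_Z) = 0.
Orion's profit: π_O = (416 - Q)q_O - (70q_O). Setting ∂π_O/∂q_O = 0: 346 - 2q_O - (q_A + q_Z) = 0.
Zephyr's first-order condition: 307 - 2q_Z - (q_A + q_O) = 0.
Adding the 3 first-order conditions: 896 − 4Q = 0, so Q = 224.
Back-substituting: q_A = (243 − 224) = 19, q_O = (346 − 224) = 122, q_Z = (307 − 224) = 83.
Price P = 416 - 224 = 192.
Arcadia's profit: (192 - 173)·19 = 361.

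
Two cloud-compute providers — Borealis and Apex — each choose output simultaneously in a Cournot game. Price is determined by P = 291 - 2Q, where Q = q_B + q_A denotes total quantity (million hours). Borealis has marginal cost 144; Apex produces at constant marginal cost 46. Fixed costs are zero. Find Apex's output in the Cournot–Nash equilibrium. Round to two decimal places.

57.17

Borealis's profit: π_B = (291 - 2Q)q_B - (144q_B). Setting ∂π_B/∂q_B = 0: 147 - 4q_B - 2(q_A) = 0.
Apex's first-order condition: 245 - 4q_A - 2(q_B) = 0.
Best responses: q_B = (147 - 2q_A)/4, q_A = (245 - 2q_B)/4.
Substituting one into the other gives q_B = 49/6 and q_A = 343/6.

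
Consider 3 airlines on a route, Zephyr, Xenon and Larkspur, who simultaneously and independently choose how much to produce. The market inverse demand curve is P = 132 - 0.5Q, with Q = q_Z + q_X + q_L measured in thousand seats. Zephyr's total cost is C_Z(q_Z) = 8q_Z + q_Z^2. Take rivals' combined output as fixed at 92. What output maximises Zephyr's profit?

With rivals' combined output fixed at 92, Zephyr's profit is π_Z = (132 - (1/2)·92 - (1/2)q_Z)q_Z - (8q_Z + q_Z²) = (86 - (1/2)q_Z)q_Z - (8q_Z + q_Z²).
∂π_Z/∂q_Z = 78 - 3q_Z = 0, so q_Z = 26.

26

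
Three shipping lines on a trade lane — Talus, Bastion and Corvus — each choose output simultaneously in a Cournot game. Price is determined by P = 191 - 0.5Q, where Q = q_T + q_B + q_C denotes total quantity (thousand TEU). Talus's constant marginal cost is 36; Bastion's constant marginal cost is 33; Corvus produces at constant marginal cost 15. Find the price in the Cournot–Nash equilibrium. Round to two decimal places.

Talus's profit: π_T = (191 - 0.5Q)q_T - (36q_T). Setting ∂π_T/∂q_T = 0: 155 - q_T - (1/2)(q_B + q_C) = 0.
Bastion's first-order condition: 158 - q_B - (1/2)(q_T + q_C) = 0.
Corvus's profit: π_C = (191 - 0.5Q)q_C - (15q_C). Setting ∂π_C/∂q_C = 0: 176 - q_C - (1/2)(q_T + q_B) = 0.
Adding the 3 conditions: 489 − Q − Q = 0, i.e. Q = 489/2.
Back-substituting: q_T = (155 − 489/4)/(1/2) = 131/2, q_B = (158 − 489/4)/(1/2) = 143/2, q_C = (176 − 489/4)/(1/2) = 215/2.
Total output Q = 489/2, so price P = 191 - (1/2)·(489/2) = 275/4.

68.75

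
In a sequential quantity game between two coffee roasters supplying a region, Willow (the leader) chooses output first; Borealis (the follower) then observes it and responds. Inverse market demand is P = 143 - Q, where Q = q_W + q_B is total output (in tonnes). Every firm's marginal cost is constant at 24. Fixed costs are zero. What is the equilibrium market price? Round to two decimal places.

53.75

The follower Borealis best-responds to any q_W: π_B = (143 - Q)q_B - 24q_B.
Setting the follower's marginal profit to zero, 119 - q_W - 2q_B = 0, i.e. q_B = (119 - q_W)/2.
Willow substitutes q_B(q_W) into its own profit: π_W = q_W(143 - q_W - (119 - q_W)/2) - 24q_W = (167/2 - (1/2)q_W)q_W - 24q_W.
The leader's first-order condition 119/2 - q_W = 0 yields q_W = 119/2.
Then q_B = (119 - 119/2)/2 = 119/4.
Total output Q = 357/4, so price P = 143 - 357/4 = 215/4.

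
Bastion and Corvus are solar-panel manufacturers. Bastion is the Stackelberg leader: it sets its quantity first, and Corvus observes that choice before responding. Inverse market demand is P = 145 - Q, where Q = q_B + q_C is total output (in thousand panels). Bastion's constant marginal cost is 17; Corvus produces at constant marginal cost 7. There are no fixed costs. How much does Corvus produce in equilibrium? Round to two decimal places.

Solve by backward induction. Given q_B, the follower Corvus maximises π_C = (145 - q_B - q_C)q_C - 7q_C.
Follower FOC: 138 - q_B - 2q_C = 0, so q_C(q_B) = (138 - q_B)/2.
Bastion substitutes q_C(q_B) into its own profit: π_B = q_B(145 - q_B - (138 - q_B)/2) - 17q_B = (76 - (1/2)q_B)q_B - 17q_B.
Leader FOC: 59 - q_B = 0, so q_B = 59.
Then q_C = (138 - 59)/2 = 79/2.

39.50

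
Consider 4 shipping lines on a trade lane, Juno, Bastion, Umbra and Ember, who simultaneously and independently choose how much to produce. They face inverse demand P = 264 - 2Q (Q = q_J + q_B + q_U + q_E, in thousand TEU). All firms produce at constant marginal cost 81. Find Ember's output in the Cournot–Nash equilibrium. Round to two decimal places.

Each firm earns π_i = (264 - 2Q)q_i - 81q_i.
First-order condition (treating rivals' output as given): 183 - 4q_i - 2·Σ_{j≠i} q_j = 0.
With identical firms every q_j equals q_i, so Σ_{j≠i} q_j = 3q_i and 183 = 10q_i, giving q_i = 183/10.

18.30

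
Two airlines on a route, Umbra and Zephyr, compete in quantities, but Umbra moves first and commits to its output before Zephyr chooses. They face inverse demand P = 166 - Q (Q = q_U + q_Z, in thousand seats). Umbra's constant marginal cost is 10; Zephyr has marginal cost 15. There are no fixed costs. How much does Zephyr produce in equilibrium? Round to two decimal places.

35.25

Solve by backward induction. Given q_U, the follower Zephyr maximises π_Z = (166 - q_U - q_Z)q_Z - 15q_Z.
Setting the follower's marginal profit to zero, 151 - q_U - 2q_Z = 0, i.e. q_Z = (151 - q_U)/2.
Umbra substitutes q_Z(q_U) into its own profit: π_U = q_U(166 - q_U - (151 - q_U)/2) - 10q_U = (181/2 - (1/2)q_U)q_U - 10q_U.
The leader's first-order condition 161/2 - q_U = 0 yields q_U = 161/2.
Then q_Z = (151 - 161/2)/2 = 141/4.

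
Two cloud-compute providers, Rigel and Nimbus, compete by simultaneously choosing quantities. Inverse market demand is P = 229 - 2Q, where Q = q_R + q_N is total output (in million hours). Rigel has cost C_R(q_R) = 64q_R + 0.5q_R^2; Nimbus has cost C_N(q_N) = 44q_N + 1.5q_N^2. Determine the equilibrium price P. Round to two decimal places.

139.97

Rigel's profit: π_R = (229 - 2Q)q_R - (64q_R + (1/2)q_R²). Setting ∂π_R/∂q_R = 0: 165 - 5q_R - 2(q_N) = 0.
Nimbus's profit: π_N = (229 - 2Q)q_N - (44q_N + (3/2)q_N²). Setting ∂π_N/∂q_N = 0: 185 - 7q_N - 2(q_R) = 0.
Rearranging gives the reaction functions q_R = (165 - 2q_N)/5 and q_N = (185 - 2q_R)/7.
Solving the pair: q_R = 785/31, q_N = 595/31.
Total output Q = 1380/31, so price P = 229 - 2·(1380/31) = 139.9677.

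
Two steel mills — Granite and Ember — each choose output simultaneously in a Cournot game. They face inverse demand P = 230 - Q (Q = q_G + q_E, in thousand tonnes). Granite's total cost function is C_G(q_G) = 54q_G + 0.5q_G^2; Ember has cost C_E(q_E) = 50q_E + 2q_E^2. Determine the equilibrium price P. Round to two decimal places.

157.06

Granite's profit: π_G = (230 - Q)q_G - (54q_G + (1/2)q_G²). Setting ∂π_G/∂q_G = 0: 176 - 3q_G - (q_E) = 0.
Ember's first-order condition: 180 - 6q_E - (q_G) = 0.
Best responses: q_G = (176 - q_E)/3, q_E = (180 - q_G)/6.
Substituting one into the other gives q_G = 876/17 and q_E = 364/17.
Total output Q = 1240/17, so price P = 230 - 1240/17 = 157.0588.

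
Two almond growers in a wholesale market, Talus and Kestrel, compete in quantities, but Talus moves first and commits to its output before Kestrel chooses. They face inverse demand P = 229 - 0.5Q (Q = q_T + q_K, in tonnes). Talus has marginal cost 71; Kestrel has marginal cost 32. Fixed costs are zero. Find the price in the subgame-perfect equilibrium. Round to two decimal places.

100.75

The follower Kestrel best-responds to any q_T: π_K = (229 - 0.5Q)q_K - 32q_K.
∂π_K/∂q_K = 197 - (1/2)q_T - q_K = 0 gives the reaction function q_K = (197 - (1/2)q_T).
The leader anticipates this reaction. Substituting into P = 229 - 0.5Q gives P = 261/2 - (1/4)q_T, so π_T = (261/2 - (1/4)q_T)q_T - 71q_T.
Maximising: ∂π_T/∂q_T = 119/2 - (1/2)q_T = 0, giving q_T = 119.
Then q_K = (197 - (1/2)·119) = 275/2.
Total output Q = 513/2, so price P = 229 - (1/2)·(513/2) = 403/4.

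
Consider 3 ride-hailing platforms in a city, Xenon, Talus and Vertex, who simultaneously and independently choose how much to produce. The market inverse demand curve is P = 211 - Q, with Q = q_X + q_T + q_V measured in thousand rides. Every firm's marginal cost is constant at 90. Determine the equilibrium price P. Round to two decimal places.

120.25

A representative firm's profit is π_i = q_i(211 - Q) - 90q_i.
Setting ∂π_i/∂q_i = 0 with rivals' quantities fixed: 121 - 2q_i - Σ_{j≠i} q_j = 0.
With identical firms every q_j equals q_i, so Σ_{j≠i} q_j = 2q_i and 121 = 4q_i, giving q_i = 121/4.
Total output Q = 363/4, so price P = 211 - 363/4 = 481/4.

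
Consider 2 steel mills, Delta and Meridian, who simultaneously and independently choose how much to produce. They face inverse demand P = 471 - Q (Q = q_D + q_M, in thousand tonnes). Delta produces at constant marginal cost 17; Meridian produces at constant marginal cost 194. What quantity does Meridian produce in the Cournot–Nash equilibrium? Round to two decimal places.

Delta's profit: π_D = (471 - Q)q_D - (17q_D). Setting ∂π_D/∂q_D = 0: 454 - 2q_D - (q_M) = 0.
Meridian's profit: π_M = (471 - Q)q_M - (194q_M). Setting ∂π_M/∂q_M = 0: 277 - 2q_M - (q_D) = 0.
Best responses: q_D = (454 - q_M)/2, q_M = (277 - q_D)/2.
Substituting one into the other gives q_D = 631/3 and q_M = 100/3.

33.33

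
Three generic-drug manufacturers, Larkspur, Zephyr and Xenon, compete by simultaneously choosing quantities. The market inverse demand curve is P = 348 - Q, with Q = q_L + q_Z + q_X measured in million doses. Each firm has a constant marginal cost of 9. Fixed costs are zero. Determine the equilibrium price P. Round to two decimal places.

A representative firm's profit is π_i = q_i(348 - Q) - 9q_i.
First-order condition (treating rivals' output as given): 339 - 2q_i - Σ_{j≠i} q_j = 0.
By symmetry each firm produces the same amount; substituting Σ_{j≠i} q_j = 2q_i yields q_i = 339/4.
Total output Q = 1017/4, so price P = 348 - 1017/4 = 375/4.

93.75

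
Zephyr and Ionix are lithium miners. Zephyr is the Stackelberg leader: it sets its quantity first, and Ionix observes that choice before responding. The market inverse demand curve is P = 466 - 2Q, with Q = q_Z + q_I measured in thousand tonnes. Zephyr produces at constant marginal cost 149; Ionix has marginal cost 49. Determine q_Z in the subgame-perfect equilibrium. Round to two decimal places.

The follower Ionix best-responds to any q_Z: π_I = (466 - 2Q)q_I - 49q_I.
Follower FOC: 417 - 2q_Z - 4q_I = 0, so q_I(q_Z) = (417 - 2q_Z)/4.
The leader anticipates this reaction. Substituting into P = 466 - 2Q gives P = 515/2 - q_Z, so π_Z = (515/2 - q_Z)q_Z - 149q_Z.
The leader's first-order condition 217/2 - 2q_Z = 0 yields q_Z = 217/4.
Then q_I = (417 - 2·(217/4))/4 = 617/8.

54.25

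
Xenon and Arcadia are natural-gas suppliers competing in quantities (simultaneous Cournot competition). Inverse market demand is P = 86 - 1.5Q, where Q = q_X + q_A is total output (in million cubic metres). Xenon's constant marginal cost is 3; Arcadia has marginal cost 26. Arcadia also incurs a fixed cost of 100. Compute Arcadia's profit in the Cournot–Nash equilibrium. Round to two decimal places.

Xenon's profit: π_X = (86 - 1.5Q)q_X - (3q_X). Setting ∂π_X/∂q_X = 0: 83 - 3q_X - (3/2)(q_A) = 0.
Arcadia's profit: π_A = (86 - 1.5Q)q_A - (26q_A). Setting ∂π_A/∂q_A = 0: 60 - 3q_A - (3/2)(q_X) = 0.
Rearranging gives the reaction functions q_X = (83 - (3/2)q_A)/3 and q_A = (60 - (3/2)q_X)/3.
Solving the pair: q_X = 212/9, q_A = 74/9.
Price P = 86 - (3/2)·(286/9) = 115/3.
Arcadia's profit: (115/3 - 26)·(74/9) - 100 = 38/27.

1.41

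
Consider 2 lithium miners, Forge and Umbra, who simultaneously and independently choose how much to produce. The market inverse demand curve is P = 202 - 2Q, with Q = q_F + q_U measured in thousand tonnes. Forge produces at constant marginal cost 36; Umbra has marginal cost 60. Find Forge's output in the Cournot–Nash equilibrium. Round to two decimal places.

31.67

Forge's profit: π_F = (202 - 2Q)q_F - (36q_F). Setting ∂π_F/∂q_F = 0: 166 - 4q_F - 2(q_U) = 0.
Umbra's profit: π_U = (202 - 2Q)q_U - (60q_U). Setting ∂π_U/∂q_U = 0: 142 - 4q_U - 2(q_F) = 0.
Best responses: q_F = (166 - 2q_U)/4, q_U = (142 - 2q_F)/4.
Substituting one into the other gives q_F = 95/3 and q_U = 59/3.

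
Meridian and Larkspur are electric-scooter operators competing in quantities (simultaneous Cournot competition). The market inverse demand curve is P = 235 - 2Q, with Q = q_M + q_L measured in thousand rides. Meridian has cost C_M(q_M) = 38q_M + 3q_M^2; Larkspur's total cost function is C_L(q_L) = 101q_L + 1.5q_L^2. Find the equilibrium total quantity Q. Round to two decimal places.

Meridian's profit: π_M = (235 - 2Q)q_M - (38q_M + 3q_M²). Setting ∂π_M/∂q_M = 0: 197 - 10q_M - 2(q_L) = 0.
Larkspur's profit: π_L = (235 - 2Q)q_L - (101q_L + (3/2)q_L²). Setting ∂π_L/∂q_L = 0: 134 - 7q_L - 2(q_M) = 0.
Best responses: q_M = (197 - 2q_L)/10, q_L = (134 - 2q_M)/7.
Substituting one into the other gives q_M = 101/6 and q_L = 43/3.
Total output Q = 101/6 + 43/3 = 187/6.

31.17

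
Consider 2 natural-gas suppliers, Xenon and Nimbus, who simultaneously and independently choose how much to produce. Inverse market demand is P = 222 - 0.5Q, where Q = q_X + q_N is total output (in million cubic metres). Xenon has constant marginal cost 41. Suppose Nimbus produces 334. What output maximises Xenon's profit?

14

With the rival's output fixed at 334, Xenon's profit is π_X = (222 - (1/2)·334 - (1/2)q_X)q_X - (41q_X) = (55 - (1/2)q_X)q_X - (41q_X).
∂π_X/∂q_X = 14 - q_X = 0, so q_X = 14.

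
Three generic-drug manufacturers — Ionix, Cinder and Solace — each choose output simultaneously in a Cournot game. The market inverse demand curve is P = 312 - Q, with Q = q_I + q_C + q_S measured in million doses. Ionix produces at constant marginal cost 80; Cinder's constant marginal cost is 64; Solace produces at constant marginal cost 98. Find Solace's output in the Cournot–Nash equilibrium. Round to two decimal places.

40.50

Ionix's profit: π_I = (312 - Q)q_I - (80q_I). Setting ∂π_I/∂q_I = 0: 232 - 2q_I - (q_C + q_S) = 0.
Cinder's profit: π_C = (312 - Q)q_C - (64q_C). Setting ∂π_C/∂q_C = 0: 248 - 2q_C - (q_I + q_S) = 0.
Solace's profit: π_S = (312 - Q)q_S - (98q_S). Setting ∂π_S/∂q_S = 0: 214 - 2q_S - (q_I + q_C) = 0.
Adding the 3 conditions: 694 − 2Q − 2Q = 0, i.e. Q = 347/2.
Back-substituting: q_I = (232 − 347/2) = 117/2, q_C = (248 − 347/2) = 149/2, q_S = (214 − 347/2) = 81/2.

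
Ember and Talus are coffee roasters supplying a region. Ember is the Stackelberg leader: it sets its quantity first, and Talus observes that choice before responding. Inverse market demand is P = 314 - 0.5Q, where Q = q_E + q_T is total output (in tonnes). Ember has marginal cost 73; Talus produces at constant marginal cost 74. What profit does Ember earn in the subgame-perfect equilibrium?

The follower Talus best-responds to any q_E: π_T = (314 - 0.5Q)q_T - 74q_T.
Setting the follower's marginal profit to zero, 240 - (1/2)q_E - q_T = 0, i.e. q_T = (240 - (1/2)q_E).
The leader anticipates this reaction. Substituting into P = 314 - 0.5Q gives P = 194 - (1/4)q_E, so π_E = (194 - (1/4)q_E)q_E - 73q_E.
The leader's first-order condition 121 - (1/2)q_E = 0 yields q_E = 242.
Then q_T = (240 - (1/2)·242) = 119.
Price P = 314 - (1/2)·361 = 267/2.
Ember's profit: (267/2 - 73)·242 = 14641.

14641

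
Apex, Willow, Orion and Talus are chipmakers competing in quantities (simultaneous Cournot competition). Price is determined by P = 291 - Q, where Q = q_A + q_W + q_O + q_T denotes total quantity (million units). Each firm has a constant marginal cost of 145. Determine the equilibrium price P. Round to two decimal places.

Each firm earns π_i = (291 - Q)q_i - 145q_i.
First-order condition (treating rivals' output as given): 146 - 2q_i - Σ_{j≠i} q_j = 0.
With identical firms every q_j equals q_i, so Σ_{j≠i} q_j = 3q_i and 146 = 5q_i, giving q_i = 146/5.
Total output Q = 584/5, so price P = 291 - 584/5 = 871/5.

174.20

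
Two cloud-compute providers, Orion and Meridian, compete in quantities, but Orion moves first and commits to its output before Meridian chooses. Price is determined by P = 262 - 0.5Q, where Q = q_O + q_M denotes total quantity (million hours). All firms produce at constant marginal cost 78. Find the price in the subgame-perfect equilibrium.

Solve by backward induction. Given q_O, the follower Meridian maximises π_M = (262 - (1/2)q_O - (1/2)q_M)q_M - 78q_M.
∂π_M/∂q_M = 184 - (1/2)q_O - q_M = 0 gives the reaction function q_M = (184 - (1/2)q_O).
The leader anticipates this reaction. Substituting into P = 262 - 0.5Q gives P = 170 - (1/4)q_O, so π_O = (170 - (1/4)q_O)q_O - 78q_O.
Leader FOC: 92 - (1/2)q_O = 0, so q_O = 184.
Then q_M = (184 - (1/2)·184) = 92.
Total output Q = 276, so price P = 262 - (1/2)·276 = 124.

124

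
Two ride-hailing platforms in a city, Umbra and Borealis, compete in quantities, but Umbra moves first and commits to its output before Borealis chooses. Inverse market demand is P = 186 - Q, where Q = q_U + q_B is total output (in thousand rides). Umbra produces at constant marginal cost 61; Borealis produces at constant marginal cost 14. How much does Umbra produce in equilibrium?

39

The follower Borealis best-responds to any q_U: π_B = (186 - Q)q_B - 14q_B.
Follower FOC: 172 - q_U - 2q_B = 0, so q_B(q_U) = (172 - q_U)/2.
The leader anticipates this reaction. Substituting into P = 186 - Q gives P = 100 - (1/2)q_U, so π_U = (100 - (1/2)q_U)q_U - 61q_U.
The leader's first-order condition 39 - q_U = 0 yields q_U = 39.
Then q_B = (172 - 39)/2 = 133/2.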